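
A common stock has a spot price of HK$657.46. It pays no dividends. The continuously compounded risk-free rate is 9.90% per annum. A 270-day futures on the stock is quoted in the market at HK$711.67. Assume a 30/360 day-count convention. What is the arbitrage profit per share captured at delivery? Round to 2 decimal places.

Fair futures: F* = S·e^(carry·T), with carry = r = 0.0990
F* = 657.46 · e^(0.0990 × 270/360) = 657.46 · e^0.074250 = 657.46 × 1.077076 = HK$708.1344
Market HK$711.67 > fair HK$708.1344: forward overpriced → cash-and-carry (buy spot, short the forward).
At maturity, profit = |F_mkt − F*| = |711.67 − 708.1344| = HK$3.54 per share

HK$3.54 per share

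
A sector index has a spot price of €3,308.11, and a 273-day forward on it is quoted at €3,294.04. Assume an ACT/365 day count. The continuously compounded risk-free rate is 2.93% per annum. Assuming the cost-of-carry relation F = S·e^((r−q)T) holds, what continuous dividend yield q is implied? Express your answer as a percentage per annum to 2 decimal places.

From F = S·e^((r−q)T): (r − q) = ln(F/S)/T
ln(3294.04/3308.11) = ln(0.995747) = -0.004262
(r − q) = -0.004262 / (273/365) = -0.005698
q = r − ln(F/S)/T = 0.0293 + 0.005698 = 0.034998
q = 3.50%

3.50%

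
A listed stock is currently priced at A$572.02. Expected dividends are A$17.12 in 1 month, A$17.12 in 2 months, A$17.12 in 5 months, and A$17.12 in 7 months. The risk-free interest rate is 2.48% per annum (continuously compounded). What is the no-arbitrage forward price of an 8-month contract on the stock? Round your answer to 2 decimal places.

PV(dividends) I = 17.12·e^(−0.0248·1/12) + 17.12·e^(−0.0248·2/12) + 17.12·e^(−0.0248·5/12) + 17.12·e^(−0.0248·7/12)
I = 17.0847 + 17.0494 + 16.9440 + 16.8741 = 67.9522
F = (S − I)·e^(rT) = (572.02 − 67.9522) · e^(0.0248·8/12)
= 504.0678 · e^0.016533 = 504.0678 × 1.016670 = A$512.47

A$512.47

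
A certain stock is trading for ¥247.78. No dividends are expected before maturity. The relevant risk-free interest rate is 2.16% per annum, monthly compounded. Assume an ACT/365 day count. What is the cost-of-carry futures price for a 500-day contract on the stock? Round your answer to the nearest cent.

F = S · (1+r/12)^(12T)
= 247.78 × 1.030004
F = ¥255.21

¥255.21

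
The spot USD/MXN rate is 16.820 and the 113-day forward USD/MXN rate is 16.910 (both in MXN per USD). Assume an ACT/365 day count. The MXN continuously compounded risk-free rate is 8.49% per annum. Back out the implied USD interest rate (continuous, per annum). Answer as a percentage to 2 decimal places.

6.77%

F = S·e^((r_MXN − r_USD)T) ⇒ r_USD = r_MXN − ln(F/S)/T
ln(16.910/16.820) = 0.005337; /(113/365) = 0.017239
r_USD = 0.0849 − 0.017239 = 0.067661
r_USD = 6.77%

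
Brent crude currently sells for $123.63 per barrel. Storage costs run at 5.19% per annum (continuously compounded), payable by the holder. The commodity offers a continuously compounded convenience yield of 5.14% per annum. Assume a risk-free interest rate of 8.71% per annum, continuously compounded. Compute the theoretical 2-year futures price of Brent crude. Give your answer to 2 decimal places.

$147.30 per barrel

Net carry = r + u − y = 0.0871 + 0.0519 − 0.0514 = 0.0876
F = S·e^((r+u−y)T) = 123.63 · e^(0.0876 × 2) = 123.63 · e^0.175200
= 123.63 × 1.191484 = $147.30 per barrel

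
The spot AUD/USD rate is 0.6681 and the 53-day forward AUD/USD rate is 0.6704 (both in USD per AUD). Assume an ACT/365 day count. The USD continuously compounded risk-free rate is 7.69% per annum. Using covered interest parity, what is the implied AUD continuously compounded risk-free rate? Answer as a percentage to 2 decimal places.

5.32%

F = S·e^((r_USD − r_AUD)T) ⇒ r_AUD = r_USD − ln(F/S)/T
ln(0.6704/0.6681) = 0.003437; /(53/365) = 0.023670
r_AUD = 0.0769 − 0.023670 = 0.053230
r_AUD = 5.32%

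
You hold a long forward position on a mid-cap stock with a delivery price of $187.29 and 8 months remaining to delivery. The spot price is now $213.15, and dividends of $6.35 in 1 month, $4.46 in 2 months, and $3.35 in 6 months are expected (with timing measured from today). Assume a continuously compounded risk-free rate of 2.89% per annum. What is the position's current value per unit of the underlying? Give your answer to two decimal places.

$15.36

PV(remaining dividends) I = 6.35·e^(−0.0289·1/12) + 4.46·e^(−0.0289·2/12) + 3.35·e^(−0.0289·6/12) = 14.0752
Current forward F = (S − I)·e^(rT) = (213.15 − 14.0752)·e^(0.0289·8/12) = 199.0748 × 1.019453 = 202.9474
Value (long) = (F − K)·e^(−rT) = (202.9474 − 187.29) × 0.980918 = 15.3586
Value = $15.36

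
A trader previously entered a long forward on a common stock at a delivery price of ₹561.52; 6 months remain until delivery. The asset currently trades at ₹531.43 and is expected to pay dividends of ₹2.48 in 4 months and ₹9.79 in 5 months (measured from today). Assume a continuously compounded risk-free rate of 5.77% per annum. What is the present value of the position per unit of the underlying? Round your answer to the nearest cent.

-₹26.11

PV(remaining dividends) I = 2.48·e^(−0.0577·4/12) + 9.79·e^(−0.0577·5/12) = 11.9902
Current forward F = (S − I)·e^(rT) = (531.43 − 11.9902)·e^(0.0577·6/12) = 519.4398 × 1.029270 = 534.6438
Value (long) = (F − K)·e^(−rT) = (534.6438 − 561.52) × 0.971562 = -26.1119
Value = -₹26.11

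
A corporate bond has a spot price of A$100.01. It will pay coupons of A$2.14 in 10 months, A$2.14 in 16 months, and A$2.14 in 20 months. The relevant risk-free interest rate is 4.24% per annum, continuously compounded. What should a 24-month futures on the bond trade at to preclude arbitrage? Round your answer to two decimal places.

PV(coupons) I = 2.14·e^(−0.0424·10/12) + 2.14·e^(−0.0424·16/12) + 2.14·e^(−0.0424·20/12)
I = 2.0657 + 2.0224 + 1.9940 = 6.0821
F = (S − I)·e^(rT) = (100.01 − 6.0821) · e^(0.0424·24/12)
= 93.9279 · e^0.084800 = 93.9279 × 1.088499 = A$102.24

A$102.24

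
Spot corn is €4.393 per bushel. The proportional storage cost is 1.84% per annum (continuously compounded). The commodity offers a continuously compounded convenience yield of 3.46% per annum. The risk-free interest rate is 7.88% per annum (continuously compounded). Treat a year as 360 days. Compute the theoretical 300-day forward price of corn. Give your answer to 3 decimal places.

€4.628 per bushel

Net carry = r + u − y = 0.0788 + 0.0184 − 0.0346 = 0.0626
F = S·e^((r+u−y)T) = 4.393 · e^(0.0626 × 300/360) = 4.393 · e^0.052167
= 4.393 × 1.053552 = €4.628 per bushel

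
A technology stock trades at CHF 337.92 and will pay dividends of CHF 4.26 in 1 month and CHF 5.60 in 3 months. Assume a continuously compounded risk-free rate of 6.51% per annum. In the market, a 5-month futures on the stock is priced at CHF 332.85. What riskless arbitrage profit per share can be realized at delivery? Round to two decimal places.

CHF 4.35 per share

PV(dividends) I = 4.26·e^(−0.0651·1/12) + 5.60·e^(−0.0651·3/12) = 9.7465
Fair futures F* = (S − I)·e^(rT) = (337.92 − 9.7465)·e^0.027125 = 328.1735 × 1.027496 = 337.1970
Market CHF 332.85 < fair 337.1970: forward underpriced → reverse cash-and-carry (short the stock, invest proceeds at r, pay the dividends, go long the forward).
Profit at T = |F_mkt − F*| = |332.85 − 337.1970| = CHF 4.35 per share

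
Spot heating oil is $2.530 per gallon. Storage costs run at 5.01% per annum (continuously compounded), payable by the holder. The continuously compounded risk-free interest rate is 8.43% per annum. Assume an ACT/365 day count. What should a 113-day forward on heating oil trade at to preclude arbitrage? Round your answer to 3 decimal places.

Net carry = r + u − y = 0.0843 + 0.0501 − 0.0000 = 0.1344
F = S·e^((r+u−y)T) = 2.530 · e^(0.1344 × 113/365) = 2.530 · e^0.041609
= 2.530 × 1.042487 = $2.637 per gallon

$2.637 per gallon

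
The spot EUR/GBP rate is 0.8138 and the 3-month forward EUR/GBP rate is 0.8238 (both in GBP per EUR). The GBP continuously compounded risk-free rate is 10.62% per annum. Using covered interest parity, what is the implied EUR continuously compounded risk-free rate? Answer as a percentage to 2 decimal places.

F = S·e^((r_GBP − r_EUR)T) ⇒ r_EUR = r_GBP − ln(F/S)/T
ln(0.8238/0.8138) = 0.012213; /(3/12) = 0.048852
r_EUR = 0.1062 − 0.048852 = 0.057348
r_EUR = 5.73%

5.73%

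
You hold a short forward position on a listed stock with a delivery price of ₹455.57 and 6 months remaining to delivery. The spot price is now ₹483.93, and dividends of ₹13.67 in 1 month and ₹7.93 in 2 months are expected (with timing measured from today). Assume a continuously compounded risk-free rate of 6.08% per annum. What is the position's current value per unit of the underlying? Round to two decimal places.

-₹20.55

PV(remaining dividends) I = 13.67·e^(−0.0608·1/12) + 7.93·e^(−0.0608·2/12) = 21.4510
Current forward F = (S − I)·e^(rT) = (483.93 − 21.4510)·e^(0.0608·6/12) = 462.4790 × 1.030867 = 476.7543
Value (long) = (F − K)·e^(−rT) = (476.7543 − 455.57) × 0.970057 = 20.5500
Short position value = −(long value) = -₹20.55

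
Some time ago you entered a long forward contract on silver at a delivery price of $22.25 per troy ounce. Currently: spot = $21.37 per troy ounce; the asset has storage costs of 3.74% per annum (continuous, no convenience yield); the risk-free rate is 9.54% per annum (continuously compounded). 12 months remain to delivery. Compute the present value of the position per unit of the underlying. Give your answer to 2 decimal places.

Current fair forward for the remaining 12 months: F = S·e^((r + u)·T), (r + u) = 0.0954 + 0.0374 = 0.1328
F = 21.37 · e^(0.1328 × 12/12) = 21.37 × 1.142022 = 24.4050
Value of long forward = (F − K)·e^(−rT) = (24.4050 − 22.25) · e^(−0.0954·12/12)
= 2.1550 × 0.909009 = 1.96

$1.96 per troy ounce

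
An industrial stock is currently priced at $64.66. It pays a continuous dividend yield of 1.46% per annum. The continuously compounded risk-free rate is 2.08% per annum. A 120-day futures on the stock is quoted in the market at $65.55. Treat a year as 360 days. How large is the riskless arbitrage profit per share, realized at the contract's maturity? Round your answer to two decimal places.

$0.76 per share

Fair futures: F* = S·e^(carry·T), with carry = (r − q) = 0.0208 − 0.0146 = 0.0062
F* = 64.66 · e^(0.0062 × 120/360) = 64.66 · e^0.002067 = 64.66 × 1.002069 = $64.7938
Market $65.55 > fair $64.7938: forward overpriced → cash-and-carry (buy spot, short the forward).
At maturity, profit = |F_mkt − F*| = |65.55 − 64.7938| = $0.76 per share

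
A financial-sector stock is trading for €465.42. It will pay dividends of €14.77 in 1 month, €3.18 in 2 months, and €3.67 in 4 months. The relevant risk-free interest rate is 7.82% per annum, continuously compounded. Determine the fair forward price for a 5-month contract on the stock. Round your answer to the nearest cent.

PV(dividends) I = 14.77·e^(−0.0782·1/12) + 3.18·e^(−0.0782·2/12) + 3.67·e^(−0.0782·4/12)
I = 14.6741 + 3.1388 + 3.5756 = 21.3885
F = (S − I)·e^(rT) = (465.42 − 21.3885) · e^(0.0782·5/12)
= 444.0315 · e^0.032583 = 444.0315 × 1.033120 = €458.74

€458.74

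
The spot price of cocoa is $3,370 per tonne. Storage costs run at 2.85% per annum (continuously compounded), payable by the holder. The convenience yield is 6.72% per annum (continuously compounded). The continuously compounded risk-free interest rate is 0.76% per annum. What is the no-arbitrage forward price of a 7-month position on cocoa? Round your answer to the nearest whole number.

Net carry = r + u − y = 0.0076 + 0.0285 − 0.0672 = -0.0311
F = S·e^((r+u−y)T) = 3370 · e^(-0.0311 × 7/12) = 3370 · e^-0.018142
= 3370 × 0.982022 = $3,309 per tonne

$3,309 per tonne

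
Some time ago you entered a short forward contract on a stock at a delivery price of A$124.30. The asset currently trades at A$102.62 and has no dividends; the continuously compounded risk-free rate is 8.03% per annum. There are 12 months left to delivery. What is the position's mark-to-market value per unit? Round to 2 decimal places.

A$12.09

Current fair forward for the remaining 12 months: F = S·e^(r·T), r = 0.0803
F = 102.62 · e^(0.0803 × 12/12) = 102.62 × 1.083612 = 111.2003
Value of long forward = (F − K)·e^(−rT) = (111.2003 − 124.30) · e^(−0.0803·12/12)
= -13.0997 × 0.922839 = -12.09
Short position value = −(long value) = A$12.09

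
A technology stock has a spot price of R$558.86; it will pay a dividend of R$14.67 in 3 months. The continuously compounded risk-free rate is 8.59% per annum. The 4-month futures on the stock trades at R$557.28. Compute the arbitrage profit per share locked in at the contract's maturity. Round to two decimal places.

R$3.04 per share

PV(dividends) I = 14.67·e^(−0.0859·3/12) = 14.3583
Fair futures F* = (S − I)·e^(rT) = (558.86 − 14.3583)·e^0.028633 = 544.5017 × 1.029047 = 560.3178
Market R$557.28 < fair 560.3178: forward underpriced → reverse cash-and-carry (short the stock, invest proceeds at r, pay the dividends, go long the forward).
Profit at T = |F_mkt − F*| = |557.28 − 560.3178| = R$3.04 per share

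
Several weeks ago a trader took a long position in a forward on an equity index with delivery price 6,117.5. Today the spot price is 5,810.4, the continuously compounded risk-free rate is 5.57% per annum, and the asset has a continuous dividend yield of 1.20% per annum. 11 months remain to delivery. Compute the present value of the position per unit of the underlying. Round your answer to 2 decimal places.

Current fair forward for the remaining 11 months: F = S·e^((r − q)·T), (r − q) = 0.0557 − 0.0120 = 0.0437
F = 5810.4 · e^(0.0437 × 11/12) = 5810.4 × 1.04087149 = 6047.8797
Value of long forward = (F − K)·e^(−rT) = (6047.8797 − 6117.5) · e^(−0.0557·11/12)
= -69.6203 × 0.95022324 = -66.15

-66.15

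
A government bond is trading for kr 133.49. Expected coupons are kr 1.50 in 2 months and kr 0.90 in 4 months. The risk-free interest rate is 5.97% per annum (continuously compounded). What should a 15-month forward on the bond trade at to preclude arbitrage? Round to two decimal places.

kr 141.28

PV(coupons) I = 1.50·e^(−0.0597·2/12) + 0.90·e^(−0.0597·4/12)
I = 1.4851 + 0.8823 = 2.3674
F = (S − I)·e^(rT) = (133.49 − 2.3674) · e^(0.0597·15/12)
= 131.1226 · e^0.074625 = 131.1226 × 1.077480 = kr 141.28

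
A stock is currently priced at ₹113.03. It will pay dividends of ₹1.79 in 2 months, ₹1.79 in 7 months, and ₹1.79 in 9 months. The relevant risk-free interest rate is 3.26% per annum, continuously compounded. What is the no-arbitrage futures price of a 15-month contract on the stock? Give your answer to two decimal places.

PV(dividends) I = 1.79·e^(−0.0326·2/12) + 1.79·e^(−0.0326·7/12) + 1.79·e^(−0.0326·9/12)
I = 1.7803 + 1.7563 + 1.7468 = 5.2834
F = (S − I)·e^(rT) = (113.03 − 5.2834) · e^(0.0326·15/12)
= 107.7466 · e^0.040750 = 107.7466 × 1.041592 = ₹112.23

₹112.23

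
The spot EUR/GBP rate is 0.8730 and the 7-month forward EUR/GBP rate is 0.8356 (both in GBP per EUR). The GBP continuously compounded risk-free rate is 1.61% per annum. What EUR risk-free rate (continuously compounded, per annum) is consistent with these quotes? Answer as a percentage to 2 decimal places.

9.12%

F = S·e^((r_GBP − r_EUR)T) ⇒ r_EUR = r_GBP − ln(F/S)/T
ln(0.8356/0.8730) = -0.043786; /(7/12) = -0.075062
r_EUR = 0.0161 + 0.075062 = 0.091162
r_EUR = 9.12%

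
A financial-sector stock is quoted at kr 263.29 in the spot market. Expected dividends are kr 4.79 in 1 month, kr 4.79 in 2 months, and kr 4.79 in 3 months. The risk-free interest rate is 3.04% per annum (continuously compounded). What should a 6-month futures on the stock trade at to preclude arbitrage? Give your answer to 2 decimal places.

PV(dividends) I = 4.79·e^(−0.0304·1/12) + 4.79·e^(−0.0304·2/12) + 4.79·e^(−0.0304·3/12)
I = 4.7779 + 4.7658 + 4.7537 = 14.2974
F = (S − I)·e^(rT) = (263.29 − 14.2974) · e^(0.0304·6/12)
= 248.9926 · e^0.015200 = 248.9926 × 1.015316 = kr 252.81

kr 252.81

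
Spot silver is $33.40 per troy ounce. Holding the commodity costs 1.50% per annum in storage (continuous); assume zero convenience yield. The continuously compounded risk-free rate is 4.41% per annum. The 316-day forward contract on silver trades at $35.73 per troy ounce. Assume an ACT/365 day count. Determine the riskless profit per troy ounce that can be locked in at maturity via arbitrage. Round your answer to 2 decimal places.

Fair forward: F* = S·e^(carry·T), with carry = (r + u) = 0.0441 + 0.0150 = 0.0591
F* = 33.40 · e^(0.0591 × 316/365) = 33.40 · e^0.051166 = 33.40 × 1.052498 = $35.1534
Market $35.73 > fair $35.1534: forward overpriced → cash-and-carry (buy spot, short the forward).
At maturity, profit = |F_mkt − F*| = |35.73 − 35.1534| = $0.58 per troy ounce

$0.58 per troy ounce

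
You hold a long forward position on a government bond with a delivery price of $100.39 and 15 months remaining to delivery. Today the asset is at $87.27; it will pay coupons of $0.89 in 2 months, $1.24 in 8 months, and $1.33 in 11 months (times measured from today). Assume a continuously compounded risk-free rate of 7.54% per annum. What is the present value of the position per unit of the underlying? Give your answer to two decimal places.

-$7.39

PV(remaining coupons) I = 0.89·e^(−0.0754·2/12) + 1.24·e^(−0.0754·8/12) + 1.33·e^(−0.0754·11/12) = 3.2993
Current forward F = (S − I)·e^(rT) = (87.27 − 3.2993)·e^(0.0754·15/12) = 83.9707 × 1.098834 = 92.2699
Value (long) = (F − K)·e^(−rT) = (92.2699 − 100.39) × 0.910055 = -7.3897
Value = -$7.39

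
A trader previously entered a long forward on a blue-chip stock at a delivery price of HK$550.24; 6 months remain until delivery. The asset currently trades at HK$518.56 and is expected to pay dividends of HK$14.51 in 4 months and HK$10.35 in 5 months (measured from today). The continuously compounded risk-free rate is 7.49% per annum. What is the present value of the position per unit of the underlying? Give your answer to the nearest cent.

PV(remaining dividends) I = 14.51·e^(−0.0749·4/12) + 10.35·e^(−0.0749·5/12) = 24.1842
Current forward F = (S − I)·e^(rT) = (518.56 − 24.1842)·e^(0.0749·6/12) = 494.3758 × 1.038160 = 513.2412
Value (long) = (F − K)·e^(−rT) = (513.2412 − 550.24) × 0.963243 = -35.6388
Value = -HK$35.64

-HK$35.64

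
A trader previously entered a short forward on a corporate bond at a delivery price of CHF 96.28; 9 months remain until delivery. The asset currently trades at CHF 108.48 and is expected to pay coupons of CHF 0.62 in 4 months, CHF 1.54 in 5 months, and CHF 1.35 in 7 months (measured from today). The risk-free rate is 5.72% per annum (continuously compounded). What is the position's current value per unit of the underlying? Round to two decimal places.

-CHF 12.83

PV(remaining coupons) I = 0.62·e^(−0.0572·4/12) + 1.54·e^(−0.0572·5/12) + 1.35·e^(−0.0572·7/12) = 3.4177
Current forward F = (S − I)·e^(rT) = (108.48 − 3.4177)·e^(0.0572·9/12) = 105.0623 × 1.043834 = 109.6676
Value (long) = (F − K)·e^(−rT) = (109.6676 − 96.28) × 0.958007 = 12.8254
Short position value = −(long value) = -CHF 12.83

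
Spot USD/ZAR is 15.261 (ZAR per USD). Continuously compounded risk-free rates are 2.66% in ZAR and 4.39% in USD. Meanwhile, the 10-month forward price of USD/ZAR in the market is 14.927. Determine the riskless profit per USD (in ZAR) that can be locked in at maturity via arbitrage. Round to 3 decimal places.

Fair forward: F* = S·e^(carry·T), with carry = (r_ZAR − r_USD) = 0.0266 − 0.0439 = -0.0173
F* = 15.261 · e^(-0.0173 × 10/12) = 15.261 · e^-0.014417 = 15.261 × 0.985686 = 15.0426
Market 14.927 < fair 15.0426: forward underpriced → reverse cash-and-carry (short spot, go long the forward).
At maturity, profit = |F_mkt − F*| = |14.927 − 15.0426| = 0.116 per USD (in ZAR)

0.116 per USD (in ZAR)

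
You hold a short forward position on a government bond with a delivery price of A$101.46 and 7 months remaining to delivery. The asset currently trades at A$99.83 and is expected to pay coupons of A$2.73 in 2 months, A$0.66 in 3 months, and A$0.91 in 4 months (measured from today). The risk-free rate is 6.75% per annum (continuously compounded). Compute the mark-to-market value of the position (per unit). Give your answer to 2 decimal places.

A$1.95

PV(remaining coupons) I = 2.73·e^(−0.0675·2/12) + 0.66·e^(−0.0675·3/12) + 0.91·e^(−0.0675·4/12) = 4.2382
Current forward F = (S − I)·e^(rT) = (99.83 − 4.2382)·e^(0.0675·7/12) = 95.5918 × 1.040160 = 99.4308
Value (long) = (F − K)·e^(−rT) = (99.4308 − 101.46) × 0.961390 = -1.9509
Short position value = −(long value) = A$1.95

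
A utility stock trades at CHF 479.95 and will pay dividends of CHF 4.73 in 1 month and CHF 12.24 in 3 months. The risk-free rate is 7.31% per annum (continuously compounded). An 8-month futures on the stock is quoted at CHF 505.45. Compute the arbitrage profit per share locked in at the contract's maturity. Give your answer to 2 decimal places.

CHF 19.09 per share

PV(dividends) I = 4.73·e^(−0.0731·1/12) + 12.24·e^(−0.0731·3/12) = 16.7196
Fair futures F* = (S − I)·e^(rT) = (479.95 − 16.7196)·e^0.048733 = 463.2304 × 1.049940 = 486.3641
Market CHF 505.45 > fair 486.3641: forward overpriced → cash-and-carry (borrow at r, buy the stock and collect the dividends, short the forward).
Profit at T = |F_mkt − F*| = |505.45 − 486.3641| = CHF 19.09 per share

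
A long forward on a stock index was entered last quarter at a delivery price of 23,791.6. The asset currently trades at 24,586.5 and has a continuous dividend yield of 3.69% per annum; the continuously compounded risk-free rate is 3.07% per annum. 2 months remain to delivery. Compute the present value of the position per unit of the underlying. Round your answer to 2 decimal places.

Current fair forward for the remaining 2 months: F = S·e^((r − q)·T), (r − q) = 0.0307 − 0.0369 = -0.0062
F = 24586.5 · e^(-0.0062 × 2/12) = 24586.5 × 0.99896720 = 24561.1071
Value of long forward = (F − K)·e^(−rT) = (24561.1071 − 23791.6) · e^(−0.0307·2/12)
= 769.5071 × 0.99489640 = 765.58

765.58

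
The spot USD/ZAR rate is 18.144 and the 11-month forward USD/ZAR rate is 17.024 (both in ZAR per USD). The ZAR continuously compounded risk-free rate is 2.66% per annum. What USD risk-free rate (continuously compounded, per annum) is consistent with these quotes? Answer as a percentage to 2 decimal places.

F = S·e^((r_ZAR − r_USD)T) ⇒ r_USD = r_ZAR − ln(F/S)/T
ln(17.024/18.144) = -0.063716; /(11/12) = -0.069508
r_USD = 0.0266 + 0.069508 = 0.096108
r_USD = 9.61%

9.61%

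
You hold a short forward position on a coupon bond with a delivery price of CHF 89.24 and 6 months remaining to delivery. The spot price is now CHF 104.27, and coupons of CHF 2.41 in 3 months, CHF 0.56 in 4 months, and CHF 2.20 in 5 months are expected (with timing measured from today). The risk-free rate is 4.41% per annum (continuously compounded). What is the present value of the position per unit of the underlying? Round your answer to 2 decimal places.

PV(remaining coupons) I = 2.41·e^(−0.0441·3/12) + 0.56·e^(−0.0441·4/12) + 2.20·e^(−0.0441·5/12) = 5.0953
Current forward F = (S − I)·e^(rT) = (104.27 − 5.0953)·e^(0.0441·6/12) = 99.1747 × 1.022295 = 101.3858
Value (long) = (F − K)·e^(−rT) = (101.3858 − 89.24) × 0.978191 = 11.8809
Short position value = −(long value) = -CHF 11.88

-CHF 11.88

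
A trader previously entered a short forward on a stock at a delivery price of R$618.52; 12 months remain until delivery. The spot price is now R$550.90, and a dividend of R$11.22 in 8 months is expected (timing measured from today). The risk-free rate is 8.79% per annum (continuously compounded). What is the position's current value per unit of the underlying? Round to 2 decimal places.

R$26.15

PV(remaining dividends) I = 11.22·e^(−0.0879·8/12) = 10.5814
Current forward F = (S − I)·e^(rT) = (550.90 − 10.5814)·e^(0.0879·12/12) = 540.3186 × 1.091879 = 589.9625
Value (long) = (F − K)·e^(−rT) = (589.9625 − 618.52) × 0.915852 = -26.1544
Short position value = −(long value) = R$26.15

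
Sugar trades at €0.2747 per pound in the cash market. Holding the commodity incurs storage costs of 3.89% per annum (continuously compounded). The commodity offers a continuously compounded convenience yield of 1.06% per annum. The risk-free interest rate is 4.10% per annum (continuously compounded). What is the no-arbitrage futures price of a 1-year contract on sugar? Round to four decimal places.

€0.2944 per pound

Net carry = r + u − y = 0.0410 + 0.0389 − 0.0106 = 0.0693
F = S·e^((r+u−y)T) = 0.2747 · e^(0.0693 × 12/12) = 0.2747 · e^0.069300
= 0.2747 × 1.071758 = €0.2944 per pound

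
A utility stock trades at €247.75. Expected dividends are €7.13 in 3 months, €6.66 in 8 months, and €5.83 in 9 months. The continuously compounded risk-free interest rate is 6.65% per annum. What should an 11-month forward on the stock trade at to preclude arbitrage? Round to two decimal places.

PV(dividends) I = 7.13·e^(−0.0665·3/12) + 6.66·e^(−0.0665·8/12) + 5.83·e^(−0.0665·9/12)
I = 7.0124 + 6.3712 + 5.5464 = 18.9300
F = (S − I)·e^(rT) = (247.75 − 18.9300) · e^(0.0665·11/12)
= 228.8200 · e^0.060958 = 228.8200 × 1.062854 = €243.20

€243.20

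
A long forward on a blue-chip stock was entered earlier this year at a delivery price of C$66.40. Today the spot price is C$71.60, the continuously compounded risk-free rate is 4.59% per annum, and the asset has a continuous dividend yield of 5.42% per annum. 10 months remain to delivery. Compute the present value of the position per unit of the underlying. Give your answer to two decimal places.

C$4.53

Current fair forward for the remaining 10 months: F = S·e^((r − q)·T), (r − q) = 0.0459 − 0.0542 = -0.0083
F = 71.60 · e^(-0.0083 × 10/12) = 71.60 × 0.993107 = 71.1065
Value of long forward = (F − K)·e^(−rT) = (71.1065 − 66.40) · e^(−0.0459·10/12)
= 4.7065 × 0.962472 = 4.53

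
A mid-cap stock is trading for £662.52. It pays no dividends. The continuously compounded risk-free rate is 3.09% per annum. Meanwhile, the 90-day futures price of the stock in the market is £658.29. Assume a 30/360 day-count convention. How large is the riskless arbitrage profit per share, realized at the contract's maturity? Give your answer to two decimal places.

£9.37 per share

Fair futures: F* = S·e^(carry·T), with carry = r = 0.0309
F* = 662.52 · e^(0.0309 × 90/360) = 662.52 · e^0.007725 = 662.52 × 1.007755 = £667.6578
Market £658.29 < fair £667.6578: forward underpriced → reverse cash-and-carry (short spot, go long the forward).
At maturity, profit = |F_mkt − F*| = |658.29 − 667.6578| = £9.37 per share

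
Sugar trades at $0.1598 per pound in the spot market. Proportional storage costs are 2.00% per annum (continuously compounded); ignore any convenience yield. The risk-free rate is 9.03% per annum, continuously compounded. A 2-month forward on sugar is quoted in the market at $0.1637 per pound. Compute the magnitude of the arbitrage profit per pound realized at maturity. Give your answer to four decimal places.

Fair forward: F* = S·e^(carry·T), with carry = (r + u) = 0.0903 + 0.0200 = 0.1103
F* = 0.1598 · e^(0.1103 × 2/12) = 0.1598 · e^0.018383 = 0.1598 × 1.018553 = $0.1628
Market $0.1637 > fair $0.1628: forward overpriced → cash-and-carry (buy spot, short the forward).
At maturity, profit = |F_mkt − F*| = |0.1637 − 0.1628| = $0.0009 per pound

$0.0009 per pound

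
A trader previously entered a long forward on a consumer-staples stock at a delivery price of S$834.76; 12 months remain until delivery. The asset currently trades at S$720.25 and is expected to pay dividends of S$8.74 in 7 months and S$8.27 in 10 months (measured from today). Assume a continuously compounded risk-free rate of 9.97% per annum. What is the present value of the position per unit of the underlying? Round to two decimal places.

PV(remaining dividends) I = 8.74·e^(−0.0997·7/12) + 8.27·e^(−0.0997·10/12) = 15.8569
Current forward F = (S − I)·e^(rT) = (720.25 − 15.8569)·e^(0.0997·12/12) = 704.3931 × 1.104839 = 778.2410
Value (long) = (F − K)·e^(−rT) = (778.2410 − 834.76) × 0.905109 = -51.1559
Value = -S$51.16

-S$51.16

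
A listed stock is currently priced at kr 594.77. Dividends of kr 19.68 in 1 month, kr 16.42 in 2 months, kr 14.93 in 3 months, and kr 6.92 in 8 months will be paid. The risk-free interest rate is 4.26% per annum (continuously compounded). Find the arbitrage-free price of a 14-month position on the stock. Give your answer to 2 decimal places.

kr 564.74

PV(dividends) I = 19.68·e^(−0.0426·1/12) + 16.42·e^(−0.0426·2/12) + 14.93·e^(−0.0426·3/12) + 6.92·e^(−0.0426·8/12)
I = 19.6103 + 16.3038 + 14.7718 + 6.7262 = 57.4121
F = (S − I)·e^(rT) = (594.77 − 57.4121) · e^(0.0426·14/12)
= 537.3579 · e^0.049700 = 537.3579 × 1.050956 = kr 564.74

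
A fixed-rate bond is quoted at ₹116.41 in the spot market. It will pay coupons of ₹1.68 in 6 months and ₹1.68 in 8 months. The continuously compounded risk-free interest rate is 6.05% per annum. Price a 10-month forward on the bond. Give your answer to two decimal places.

₹119.02

PV(coupons) I = 1.68·e^(−0.0605·6/12) + 1.68·e^(−0.0605·8/12)
I = 1.6299 + 1.6136 = 3.2435
F = (S − I)·e^(rT) = (116.41 − 3.2435) · e^(0.0605·10/12)
= 113.1665 · e^0.050417 = 113.1665 × 1.051710 = ₹119.02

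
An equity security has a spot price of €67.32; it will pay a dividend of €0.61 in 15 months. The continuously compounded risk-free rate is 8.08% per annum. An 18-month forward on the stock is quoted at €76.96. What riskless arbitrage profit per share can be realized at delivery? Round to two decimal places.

€1.59 per share

PV(dividends) I = 0.61·e^(−0.0808·15/12) = 0.5514
Fair forward F* = (S − I)·e^(rT) = (67.32 − 0.5514)·e^0.121200 = 66.7686 × 1.128851 = 75.3718
Market €76.96 > fair 75.3718: forward overpriced → cash-and-carry (borrow at r, buy the stock and collect the dividends, short the forward).
Profit at T = |F_mkt − F*| = |76.96 − 75.3718| = €1.59 per share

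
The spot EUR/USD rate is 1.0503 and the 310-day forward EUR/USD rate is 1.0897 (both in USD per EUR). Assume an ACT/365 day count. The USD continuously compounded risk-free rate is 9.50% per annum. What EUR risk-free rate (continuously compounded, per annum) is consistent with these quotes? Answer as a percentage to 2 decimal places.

5.16%

F = S·e^((r_USD − r_EUR)T) ⇒ r_EUR = r_USD − ln(F/S)/T
ln(1.0897/1.0503) = 0.036827; /(310/365) = 0.043361
r_EUR = 0.0950 − 0.043361 = 0.051639
r_EUR = 5.16%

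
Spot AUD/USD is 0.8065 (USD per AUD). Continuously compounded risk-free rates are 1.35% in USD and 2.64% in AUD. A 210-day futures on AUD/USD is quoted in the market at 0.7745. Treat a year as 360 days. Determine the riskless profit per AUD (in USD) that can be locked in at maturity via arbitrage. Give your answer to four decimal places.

0.0260 per AUD (in USD)

Fair futures: F* = S·e^(carry·T), with carry = (r_USD − r_AUD) = 0.0135 − 0.0264 = -0.0129
F* = 0.8065 · e^(-0.0129 × 210/360) = 0.8065 · e^-0.007525 = 0.8065 × 0.992503 = 0.8005
Market 0.7745 < fair 0.8005: forward underpriced → reverse cash-and-carry (short spot, go long the forward).
At maturity, profit = |F_mkt − F*| = |0.7745 − 0.8005| = 0.0260 per AUD (in USD)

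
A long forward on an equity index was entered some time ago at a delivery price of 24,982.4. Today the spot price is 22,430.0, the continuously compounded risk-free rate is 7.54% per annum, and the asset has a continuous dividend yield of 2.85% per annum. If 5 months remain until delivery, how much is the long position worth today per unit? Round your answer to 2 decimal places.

-2044.52

Current fair forward for the remaining 5 months: F = S·e^((r − q)·T), (r − q) = 0.0754 − 0.0285 = 0.0469
F = 22430.0 · e^(0.0469 × 5/12) = 22430.0 × 1.01973385 = 22872.6303
Value of long forward = (F − K)·e^(−rT) = (22872.6303 − 24982.4) · e^(−0.0754·5/12)
= -2109.7697 × 0.96907171 = -2044.52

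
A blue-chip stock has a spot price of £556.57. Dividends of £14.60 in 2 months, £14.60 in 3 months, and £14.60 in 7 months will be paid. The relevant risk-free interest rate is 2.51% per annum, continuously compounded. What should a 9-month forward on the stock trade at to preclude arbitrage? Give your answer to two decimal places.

PV(dividends) I = 14.60·e^(−0.0251·2/12) + 14.60·e^(−0.0251·3/12) + 14.60·e^(−0.0251·7/12)
I = 14.5391 + 14.5087 + 14.3878 = 43.4356
F = (S − I)·e^(rT) = (556.57 − 43.4356) · e^(0.0251·9/12)
= 513.1344 · e^0.018825 = 513.1344 × 1.019003 = £522.89

£522.89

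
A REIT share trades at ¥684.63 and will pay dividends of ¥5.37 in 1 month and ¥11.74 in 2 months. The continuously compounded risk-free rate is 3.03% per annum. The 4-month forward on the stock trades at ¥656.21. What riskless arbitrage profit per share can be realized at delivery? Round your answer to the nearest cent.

PV(dividends) I = 5.37·e^(−0.0303·1/12) + 11.74·e^(−0.0303·2/12) = 17.0373
Fair forward F* = (S − I)·e^(rT) = (684.63 − 17.0373)·e^0.010100 = 667.5927 × 1.010151 = 674.3694
Market ¥656.21 < fair 674.3694: forward underpriced → reverse cash-and-carry (short the stock, invest proceeds at r, pay the dividends, go long the forward).
Profit at T = |F_mkt − F*| = |656.21 − 674.3694| = ¥18.16 per share

¥18.16 per share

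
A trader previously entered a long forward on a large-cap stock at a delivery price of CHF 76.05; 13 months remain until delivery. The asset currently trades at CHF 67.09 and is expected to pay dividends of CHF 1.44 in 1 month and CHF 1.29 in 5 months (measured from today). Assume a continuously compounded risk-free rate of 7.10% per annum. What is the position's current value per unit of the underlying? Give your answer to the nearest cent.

PV(remaining dividends) I = 1.44·e^(−0.0710·1/12) + 1.29·e^(−0.0710·5/12) = 2.6839
Current forward F = (S − I)·e^(rT) = (67.09 − 2.6839)·e^(0.0710·13/12) = 64.4061 × 1.079952 = 69.5555
Value (long) = (F − K)·e^(−rT) = (69.5555 − 76.05) × 0.925967 = -6.0137
Value = -CHF 6.01

-CHF 6.01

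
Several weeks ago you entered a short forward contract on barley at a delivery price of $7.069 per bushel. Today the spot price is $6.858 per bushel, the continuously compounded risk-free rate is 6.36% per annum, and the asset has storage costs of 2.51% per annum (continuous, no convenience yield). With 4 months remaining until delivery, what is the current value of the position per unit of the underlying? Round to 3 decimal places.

$0.005 per bushel

Current fair forward for the remaining 4 months: F = S·e^((r + u)·T), (r + u) = 0.0636 + 0.0251 = 0.0887
F = 6.858 · e^(0.0887 × 4/12) = 6.858 × 1.030008 = 7.0638
Value of long forward = (F − K)·e^(−rT) = (7.0638 − 7.069) · e^(−0.0636·4/12)
= -0.0052 × 0.979023 = -0.005
Short position value = −(long value) = $0.005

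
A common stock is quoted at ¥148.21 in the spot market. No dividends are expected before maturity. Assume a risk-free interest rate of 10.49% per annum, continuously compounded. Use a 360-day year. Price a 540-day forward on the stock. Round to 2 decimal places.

F = S·e^(rT) = 148.21 · e^(0.1049 × 540/360)
= 148.21 · e^0.157350 = 148.21 × 1.170405
F = ¥173.47

¥173.47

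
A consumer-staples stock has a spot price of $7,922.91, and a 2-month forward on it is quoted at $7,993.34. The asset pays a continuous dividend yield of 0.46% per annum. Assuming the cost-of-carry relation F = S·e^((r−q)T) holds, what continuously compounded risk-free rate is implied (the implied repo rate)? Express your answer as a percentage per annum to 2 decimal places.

5.77%

From F = S·e^((r−q)T): (r − q) = ln(F/S)/T
ln(7993.34/7922.91) = ln(1.008889) = 0.008850
(r − q) = 0.008850 / (2/12) = 0.053100
r = ln(F/S)/T + q = 0.053100 + 0.0046 = 0.057700
r = 5.77%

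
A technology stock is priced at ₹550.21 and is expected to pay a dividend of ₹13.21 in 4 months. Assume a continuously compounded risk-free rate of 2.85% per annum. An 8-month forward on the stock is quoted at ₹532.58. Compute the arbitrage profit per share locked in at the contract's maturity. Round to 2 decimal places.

₹14.85 per share

PV(dividends) I = 13.21·e^(−0.0285·4/12) = 13.0851
Fair forward F* = (S − I)·e^(rT) = (550.21 − 13.0851)·e^0.019000 = 537.1249 × 1.019182 = 547.4280
Market ₹532.58 < fair 547.4280: forward underpriced → reverse cash-and-carry (short the stock, invest proceeds at r, pay the dividends, go long the forward).
Profit at T = |F_mkt − F*| = |532.58 − 547.4280| = ₹14.85 per share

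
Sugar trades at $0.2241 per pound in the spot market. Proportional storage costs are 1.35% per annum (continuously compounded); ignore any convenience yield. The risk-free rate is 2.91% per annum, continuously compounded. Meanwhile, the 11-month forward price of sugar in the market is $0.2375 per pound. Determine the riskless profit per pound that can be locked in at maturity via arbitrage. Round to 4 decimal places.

$0.0045 per pound

Fair forward: F* = S·e^(carry·T), with carry = (r + u) = 0.0291 + 0.0135 = 0.0426
F* = 0.2241 · e^(0.0426 × 11/12) = 0.2241 · e^0.039050 = 0.2241 × 1.039822 = $0.2330
Market $0.2375 > fair $0.2330: forward overpriced → cash-and-carry (buy spot, short the forward).
At maturity, profit = |F_mkt − F*| = |0.2375 − 0.2330| = $0.0045 per pound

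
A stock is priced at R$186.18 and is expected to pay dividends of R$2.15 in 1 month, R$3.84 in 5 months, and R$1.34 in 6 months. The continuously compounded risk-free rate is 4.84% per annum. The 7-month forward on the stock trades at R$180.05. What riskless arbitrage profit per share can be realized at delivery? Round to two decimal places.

R$4.04 per share

PV(dividends) I = 2.15·e^(−0.0484·1/12) + 3.84·e^(−0.0484·5/12) + 1.34·e^(−0.0484·6/12) = 7.2126
Fair forward F* = (S − I)·e^(rT) = (186.18 − 7.2126)·e^0.028233 = 178.9674 × 1.028635 = 184.0921
Market R$180.05 < fair 184.0921: forward underpriced → reverse cash-and-carry (short the stock, invest proceeds at r, pay the dividends, go long the forward).
Profit at T = |F_mkt − F*| = |180.05 − 184.0921| = R$4.04 per share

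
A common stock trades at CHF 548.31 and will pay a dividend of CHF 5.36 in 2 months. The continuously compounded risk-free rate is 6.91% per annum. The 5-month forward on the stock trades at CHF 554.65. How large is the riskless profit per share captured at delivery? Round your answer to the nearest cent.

CHF 4.22 per share

PV(dividends) I = 5.36·e^(−0.0691·2/12) = 5.2986
Fair forward F* = (S − I)·e^(rT) = (548.31 − 5.2986)·e^0.028792 = 543.0114 × 1.029210 = 558.8728
Market CHF 554.65 < fair 558.8728: forward underpriced → reverse cash-and-carry (short the stock, invest proceeds at r, pay the dividends, go long the forward).
Profit at T = |F_mkt − F*| = |554.65 − 558.8728| = CHF 4.22 per share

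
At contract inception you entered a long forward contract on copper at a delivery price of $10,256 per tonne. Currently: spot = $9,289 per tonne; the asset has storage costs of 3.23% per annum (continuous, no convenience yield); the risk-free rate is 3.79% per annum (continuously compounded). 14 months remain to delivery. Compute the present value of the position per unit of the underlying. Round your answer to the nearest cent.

Current fair forward for the remaining 14 months: F = S·e^((r + u)·T), (r + u) = 0.0379 + 0.0323 = 0.0702
F = 9289 · e^(0.0702 × 14/12) = 9289 × 1.08534727 = 10081.7908
Value of long forward = (F − K)·e^(−rT) = (10081.7908 − 10256) · e^(−0.0379·14/12)
= -174.2092 × 0.95674664 = -166.67

-$166.67 per tonne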